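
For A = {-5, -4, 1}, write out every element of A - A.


A - A = {a - a' : a, a' ∈ A}.
Compute a - a' for each ordered pair (a, a'):
a = -5: -5--5=0, -5--4=-1, -5-1=-6
a = -4: -4--5=1, -4--4=0, -4-1=-5
a = 1: 1--5=6, 1--4=5, 1-1=0
Collecting distinct values (and noting 0 appears from a-a):
A - A = {-6, -5, -1, 0, 1, 5, 6}
|A - A| = 7

A - A = {-6, -5, -1, 0, 1, 5, 6}


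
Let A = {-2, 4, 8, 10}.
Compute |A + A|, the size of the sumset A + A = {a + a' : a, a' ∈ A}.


A + A = {a + a' : a, a' ∈ A}; |A| = 4.
General bounds: 2|A| - 1 ≤ |A + A| ≤ |A|(|A|+1)/2, i.e. 7 ≤ |A + A| ≤ 10.
Lower bound 2|A|-1 is attained iff A is an arithmetic progression.
Enumerate sums a + a' for a ≤ a' (symmetric, so this suffices):
a = -2: -2+-2=-4, -2+4=2, -2+8=6, -2+10=8
a = 4: 4+4=8, 4+8=12, 4+10=14
a = 8: 8+8=16, 8+10=18
a = 10: 10+10=20
Distinct sums: {-4, 2, 6, 8, 12, 14, 16, 18, 20}
|A + A| = 9

|A + A| = 9


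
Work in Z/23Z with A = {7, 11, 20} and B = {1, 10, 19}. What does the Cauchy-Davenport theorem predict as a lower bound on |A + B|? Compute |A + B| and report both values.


Cauchy-Davenport: |A + B| ≥ min(p, |A| + |B| - 1) for A, B nonempty in Z/pZ.
|A| = 3, |B| = 3, p = 23.
CD lower bound = min(23, 3 + 3 - 1) = min(23, 5) = 5.
Compute A + B mod 23 directly:
a = 7: 7+1=8, 7+10=17, 7+19=3
a = 11: 11+1=12, 11+10=21, 11+19=7
a = 20: 20+1=21, 20+10=7, 20+19=16
A + B = {3, 7, 8, 12, 16, 17, 21}, so |A + B| = 7.
Verify: 7 ≥ 5? Yes ✓.

CD lower bound = 5, actual |A + B| = 7.


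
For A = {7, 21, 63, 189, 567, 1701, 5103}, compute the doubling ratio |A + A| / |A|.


|A| = 7.
Compute A + A by enumerating all 49 pairs.
A + A = {14, 28, 42, 70, 84, 126, 196, 210, 252, 378, 574, 588, 630, 756, 1134, 1708, 1722, 1764, 1890, 2268, 3402, 5110, 5124, 5166, 5292, 5670, 6804, 10206}, so |A + A| = 28.
K = |A + A| / |A| = 28/7 = 4/1 ≈ 4.0000.
Reference: AP of size 7 gives K = 13/7 ≈ 1.8571; a fully generic set of size 7 gives K ≈ 4.0000.

|A| = 7, |A + A| = 28, K = 28/7 = 4/1.


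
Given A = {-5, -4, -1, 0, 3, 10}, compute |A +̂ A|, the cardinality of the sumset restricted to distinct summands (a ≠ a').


Restricted sumset: A +̂ A = {a + a' : a ∈ A, a' ∈ A, a ≠ a'}.
Equivalently, take A + A and drop any sum 2a that is achievable ONLY as a + a for a ∈ A (i.e. sums representable only with equal summands).
Enumerate pairs (a, a') with a < a' (symmetric, so each unordered pair gives one sum; this covers all a ≠ a'):
  -5 + -4 = -9
  -5 + -1 = -6
  -5 + 0 = -5
  -5 + 3 = -2
  -5 + 10 = 5
  -4 + -1 = -5
  -4 + 0 = -4
  -4 + 3 = -1
  -4 + 10 = 6
  -1 + 0 = -1
  -1 + 3 = 2
  -1 + 10 = 9
  0 + 3 = 3
  0 + 10 = 10
  3 + 10 = 13
Collected distinct sums: {-9, -6, -5, -4, -2, -1, 2, 3, 5, 6, 9, 10, 13}
|A +̂ A| = 13
(Reference bound: |A +̂ A| ≥ 2|A| - 3 for |A| ≥ 2, with |A| = 6 giving ≥ 9.)

|A +̂ A| = 13


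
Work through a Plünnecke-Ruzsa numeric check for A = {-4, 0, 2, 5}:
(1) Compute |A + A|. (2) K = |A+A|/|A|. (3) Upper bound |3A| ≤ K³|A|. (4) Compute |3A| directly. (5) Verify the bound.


|A| = 4.
Step 1: Compute A + A by enumerating all 16 pairs.
A + A = {-8, -4, -2, 0, 1, 2, 4, 5, 7, 10}, so |A + A| = 10.
Step 2: Doubling constant K = |A + A|/|A| = 10/4 = 10/4 ≈ 2.5000.
Step 3: Plünnecke-Ruzsa gives |3A| ≤ K³·|A| = (2.5000)³ · 4 ≈ 62.5000.
Step 4: Compute 3A = A + A + A directly by enumerating all triples (a,b,c) ∈ A³; |3A| = 18.
Step 5: Check 18 ≤ 62.5000? Yes ✓.

K = 10/4, Plünnecke-Ruzsa bound K³|A| ≈ 62.5000, |3A| = 18, inequality holds.


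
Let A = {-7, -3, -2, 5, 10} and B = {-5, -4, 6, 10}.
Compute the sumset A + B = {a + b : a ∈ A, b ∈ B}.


A + B = {a + b : a ∈ A, b ∈ B}.
Enumerate all |A|·|B| = 5·4 = 20 pairs (a, b) and collect distinct sums.
a = -7: -7+-5=-12, -7+-4=-11, -7+6=-1, -7+10=3
a = -3: -3+-5=-8, -3+-4=-7, -3+6=3, -3+10=7
a = -2: -2+-5=-7, -2+-4=-6, -2+6=4, -2+10=8
a = 5: 5+-5=0, 5+-4=1, 5+6=11, 5+10=15
a = 10: 10+-5=5, 10+-4=6, 10+6=16, 10+10=20
Collecting distinct sums: A + B = {-12, -11, -8, -7, -6, -1, 0, 1, 3, 4, 5, 6, 7, 8, 11, 15, 16, 20}
|A + B| = 18

A + B = {-12, -11, -8, -7, -6, -1, 0, 1, 3, 4, 5, 6, 7, 8, 11, 15, 16, 20}


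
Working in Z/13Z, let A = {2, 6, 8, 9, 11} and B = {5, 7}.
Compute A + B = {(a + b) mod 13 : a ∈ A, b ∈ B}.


Work in Z/13Z: reduce every sum a + b modulo 13.
Enumerate all 10 pairs:
a = 2: 2+5=7, 2+7=9
a = 6: 6+5=11, 6+7=0
a = 8: 8+5=0, 8+7=2
a = 9: 9+5=1, 9+7=3
a = 11: 11+5=3, 11+7=5
Distinct residues collected: {0, 1, 2, 3, 5, 7, 9, 11}
|A + B| = 8 (out of 13 total residues).

A + B = {0, 1, 2, 3, 5, 7, 9, 11}


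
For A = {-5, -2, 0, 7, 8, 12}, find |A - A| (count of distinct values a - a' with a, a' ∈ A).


A - A = {a - a' : a, a' ∈ A}; |A| = 6.
Bounds: 2|A|-1 ≤ |A - A| ≤ |A|² - |A| + 1, i.e. 11 ≤ |A - A| ≤ 31.
Note: 0 ∈ A - A always (from a - a). The set is symmetric: if d ∈ A - A then -d ∈ A - A.
Enumerate nonzero differences d = a - a' with a > a' (then include -d):
Positive differences: {1, 2, 3, 4, 5, 7, 8, 9, 10, 12, 13, 14, 17}
Full difference set: {0} ∪ (positive diffs) ∪ (negative diffs).
|A - A| = 1 + 2·13 = 27 (matches direct enumeration: 27).

|A - A| = 27


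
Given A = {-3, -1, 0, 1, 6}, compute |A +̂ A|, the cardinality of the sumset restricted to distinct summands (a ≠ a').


Restricted sumset: A +̂ A = {a + a' : a ∈ A, a' ∈ A, a ≠ a'}.
Equivalently, take A + A and drop any sum 2a that is achievable ONLY as a + a for a ∈ A (i.e. sums representable only with equal summands).
Enumerate pairs (a, a') with a < a' (symmetric, so each unordered pair gives one sum; this covers all a ≠ a'):
  -3 + -1 = -4
  -3 + 0 = -3
  -3 + 1 = -2
  -3 + 6 = 3
  -1 + 0 = -1
  -1 + 1 = 0
  -1 + 6 = 5
  0 + 1 = 1
  0 + 6 = 6
  1 + 6 = 7
Collected distinct sums: {-4, -3, -2, -1, 0, 1, 3, 5, 6, 7}
|A +̂ A| = 10
(Reference bound: |A +̂ A| ≥ 2|A| - 3 for |A| ≥ 2, with |A| = 5 giving ≥ 7.)

|A +̂ A| = 10


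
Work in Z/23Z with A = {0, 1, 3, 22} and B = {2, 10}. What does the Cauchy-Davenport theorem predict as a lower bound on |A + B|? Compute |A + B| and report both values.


Cauchy-Davenport: |A + B| ≥ min(p, |A| + |B| - 1) for A, B nonempty in Z/pZ.
|A| = 4, |B| = 2, p = 23.
CD lower bound = min(23, 4 + 2 - 1) = min(23, 5) = 5.
Compute A + B mod 23 directly:
a = 0: 0+2=2, 0+10=10
a = 1: 1+2=3, 1+10=11
a = 3: 3+2=5, 3+10=13
a = 22: 22+2=1, 22+10=9
A + B = {1, 2, 3, 5, 9, 10, 11, 13}, so |A + B| = 8.
Verify: 8 ≥ 5? Yes ✓.

CD lower bound = 5, actual |A + B| = 8.


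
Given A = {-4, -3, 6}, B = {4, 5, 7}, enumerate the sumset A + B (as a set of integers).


A + B = {a + b : a ∈ A, b ∈ B}.
Enumerate all |A|·|B| = 3·3 = 9 pairs (a, b) and collect distinct sums.
a = -4: -4+4=0, -4+5=1, -4+7=3
a = -3: -3+4=1, -3+5=2, -3+7=4
a = 6: 6+4=10, 6+5=11, 6+7=13
Collecting distinct sums: A + B = {0, 1, 2, 3, 4, 10, 11, 13}
|A + B| = 8

A + B = {0, 1, 2, 3, 4, 10, 11, 13}


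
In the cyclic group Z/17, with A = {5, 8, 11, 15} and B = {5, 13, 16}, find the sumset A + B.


Work in Z/17Z: reduce every sum a + b modulo 17.
Enumerate all 12 pairs:
a = 5: 5+5=10, 5+13=1, 5+16=4
a = 8: 8+5=13, 8+13=4, 8+16=7
a = 11: 11+5=16, 11+13=7, 11+16=10
a = 15: 15+5=3, 15+13=11, 15+16=14
Distinct residues collected: {1, 3, 4, 7, 10, 11, 13, 14, 16}
|A + B| = 9 (out of 17 total residues).

A + B = {1, 3, 4, 7, 10, 11, 13, 14, 16}


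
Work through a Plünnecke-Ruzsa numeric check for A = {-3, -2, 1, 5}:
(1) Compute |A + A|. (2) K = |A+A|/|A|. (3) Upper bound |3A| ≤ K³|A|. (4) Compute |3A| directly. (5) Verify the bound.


|A| = 4.
Step 1: Compute A + A by enumerating all 16 pairs.
A + A = {-6, -5, -4, -2, -1, 2, 3, 6, 10}, so |A + A| = 9.
Step 2: Doubling constant K = |A + A|/|A| = 9/4 = 9/4 ≈ 2.2500.
Step 3: Plünnecke-Ruzsa gives |3A| ≤ K³·|A| = (2.2500)³ · 4 ≈ 45.5625.
Step 4: Compute 3A = A + A + A directly by enumerating all triples (a,b,c) ∈ A³; |3A| = 16.
Step 5: Check 16 ≤ 45.5625? Yes ✓.

K = 9/4, Plünnecke-Ruzsa bound K³|A| ≈ 45.5625, |3A| = 16, inequality holds.


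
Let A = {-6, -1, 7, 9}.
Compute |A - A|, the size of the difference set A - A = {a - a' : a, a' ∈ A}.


A - A = {a - a' : a, a' ∈ A}; |A| = 4.
Bounds: 2|A|-1 ≤ |A - A| ≤ |A|² - |A| + 1, i.e. 7 ≤ |A - A| ≤ 13.
Note: 0 ∈ A - A always (from a - a). The set is symmetric: if d ∈ A - A then -d ∈ A - A.
Enumerate nonzero differences d = a - a' with a > a' (then include -d):
Positive differences: {2, 5, 8, 10, 13, 15}
Full difference set: {0} ∪ (positive diffs) ∪ (negative diffs).
|A - A| = 1 + 2·6 = 13 (matches direct enumeration: 13).

|A - A| = 13


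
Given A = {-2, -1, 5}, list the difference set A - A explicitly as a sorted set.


A - A = {a - a' : a, a' ∈ A}.
Compute a - a' for each ordered pair (a, a'):
a = -2: -2--2=0, -2--1=-1, -2-5=-7
a = -1: -1--2=1, -1--1=0, -1-5=-6
a = 5: 5--2=7, 5--1=6, 5-5=0
Collecting distinct values (and noting 0 appears from a-a):
A - A = {-7, -6, -1, 0, 1, 6, 7}
|A - A| = 7

A - A = {-7, -6, -1, 0, 1, 6, 7}


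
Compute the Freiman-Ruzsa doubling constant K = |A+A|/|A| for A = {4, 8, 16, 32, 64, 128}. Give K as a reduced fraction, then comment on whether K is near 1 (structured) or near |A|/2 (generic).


|A| = 6.
Compute A + A by enumerating all 36 pairs.
A + A = {8, 12, 16, 20, 24, 32, 36, 40, 48, 64, 68, 72, 80, 96, 128, 132, 136, 144, 160, 192, 256}, so |A + A| = 21.
K = |A + A| / |A| = 21/6 = 7/2 ≈ 3.5000.
Reference: AP of size 6 gives K = 11/6 ≈ 1.8333; a fully generic set of size 6 gives K ≈ 3.5000.

|A| = 6, |A + A| = 21, K = 21/6 = 7/2.


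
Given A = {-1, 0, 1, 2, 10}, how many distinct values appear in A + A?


A + A = {a + a' : a, a' ∈ A}; |A| = 5.
General bounds: 2|A| - 1 ≤ |A + A| ≤ |A|(|A|+1)/2, i.e. 9 ≤ |A + A| ≤ 15.
Lower bound 2|A|-1 is attained iff A is an arithmetic progression.
Enumerate sums a + a' for a ≤ a' (symmetric, so this suffices):
a = -1: -1+-1=-2, -1+0=-1, -1+1=0, -1+2=1, -1+10=9
a = 0: 0+0=0, 0+1=1, 0+2=2, 0+10=10
a = 1: 1+1=2, 1+2=3, 1+10=11
a = 2: 2+2=4, 2+10=12
a = 10: 10+10=20
Distinct sums: {-2, -1, 0, 1, 2, 3, 4, 9, 10, 11, 12, 20}
|A + A| = 12

|A + A| = 12


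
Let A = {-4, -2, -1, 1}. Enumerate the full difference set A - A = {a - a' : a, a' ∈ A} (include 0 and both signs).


A - A = {a - a' : a, a' ∈ A}.
Compute a - a' for each ordered pair (a, a'):
a = -4: -4--4=0, -4--2=-2, -4--1=-3, -4-1=-5
a = -2: -2--4=2, -2--2=0, -2--1=-1, -2-1=-3
a = -1: -1--4=3, -1--2=1, -1--1=0, -1-1=-2
a = 1: 1--4=5, 1--2=3, 1--1=2, 1-1=0
Collecting distinct values (and noting 0 appears from a-a):
A - A = {-5, -3, -2, -1, 0, 1, 2, 3, 5}
|A - A| = 9

A - A = {-5, -3, -2, -1, 0, 1, 2, 3, 5}


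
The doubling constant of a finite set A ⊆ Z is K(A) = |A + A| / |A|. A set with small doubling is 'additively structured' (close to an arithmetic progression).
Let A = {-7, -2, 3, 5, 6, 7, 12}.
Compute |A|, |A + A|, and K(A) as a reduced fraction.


|A| = 7.
Compute A + A by enumerating all 49 pairs.
A + A = {-14, -9, -4, -2, -1, 0, 1, 3, 4, 5, 6, 8, 9, 10, 11, 12, 13, 14, 15, 17, 18, 19, 24}, so |A + A| = 23.
K = |A + A| / |A| = 23/7 (already in lowest terms) ≈ 3.2857.
Reference: AP of size 7 gives K = 13/7 ≈ 1.8571; a fully generic set of size 7 gives K ≈ 4.0000.

|A| = 7, |A + A| = 23, K = 23/7.


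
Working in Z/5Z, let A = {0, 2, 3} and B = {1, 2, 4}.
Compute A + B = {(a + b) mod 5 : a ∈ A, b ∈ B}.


Work in Z/5Z: reduce every sum a + b modulo 5.
Enumerate all 9 pairs:
a = 0: 0+1=1, 0+2=2, 0+4=4
a = 2: 2+1=3, 2+2=4, 2+4=1
a = 3: 3+1=4, 3+2=0, 3+4=2
Distinct residues collected: {0, 1, 2, 3, 4}
|A + B| = 5 (out of 5 total residues).

A + B = {0, 1, 2, 3, 4}


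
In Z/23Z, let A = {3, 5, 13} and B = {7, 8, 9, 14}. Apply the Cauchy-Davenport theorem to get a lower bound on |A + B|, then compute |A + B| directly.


Cauchy-Davenport: |A + B| ≥ min(p, |A| + |B| - 1) for A, B nonempty in Z/pZ.
|A| = 3, |B| = 4, p = 23.
CD lower bound = min(23, 3 + 4 - 1) = min(23, 6) = 6.
Compute A + B mod 23 directly:
a = 3: 3+7=10, 3+8=11, 3+9=12, 3+14=17
a = 5: 5+7=12, 5+8=13, 5+9=14, 5+14=19
a = 13: 13+7=20, 13+8=21, 13+9=22, 13+14=4
A + B = {4, 10, 11, 12, 13, 14, 17, 19, 20, 21, 22}, so |A + B| = 11.
Verify: 11 ≥ 6? Yes ✓.

CD lower bound = 6, actual |A + B| = 11.


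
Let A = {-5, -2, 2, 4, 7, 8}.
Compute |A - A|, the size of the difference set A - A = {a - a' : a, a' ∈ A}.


A - A = {a - a' : a, a' ∈ A}; |A| = 6.
Bounds: 2|A|-1 ≤ |A - A| ≤ |A|² - |A| + 1, i.e. 11 ≤ |A - A| ≤ 31.
Note: 0 ∈ A - A always (from a - a). The set is symmetric: if d ∈ A - A then -d ∈ A - A.
Enumerate nonzero differences d = a - a' with a > a' (then include -d):
Positive differences: {1, 2, 3, 4, 5, 6, 7, 9, 10, 12, 13}
Full difference set: {0} ∪ (positive diffs) ∪ (negative diffs).
|A - A| = 1 + 2·11 = 23 (matches direct enumeration: 23).

|A - A| = 23


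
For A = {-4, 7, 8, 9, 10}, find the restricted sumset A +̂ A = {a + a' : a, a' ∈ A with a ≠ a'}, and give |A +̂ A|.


Restricted sumset: A +̂ A = {a + a' : a ∈ A, a' ∈ A, a ≠ a'}.
Equivalently, take A + A and drop any sum 2a that is achievable ONLY as a + a for a ∈ A (i.e. sums representable only with equal summands).
Enumerate pairs (a, a') with a < a' (symmetric, so each unordered pair gives one sum; this covers all a ≠ a'):
  -4 + 7 = 3
  -4 + 8 = 4
  -4 + 9 = 5
  -4 + 10 = 6
  7 + 8 = 15
  7 + 9 = 16
  7 + 10 = 17
  8 + 9 = 17
  8 + 10 = 18
  9 + 10 = 19
Collected distinct sums: {3, 4, 5, 6, 15, 16, 17, 18, 19}
|A +̂ A| = 9
(Reference bound: |A +̂ A| ≥ 2|A| - 3 for |A| ≥ 2, with |A| = 5 giving ≥ 7.)

|A +̂ A| = 9


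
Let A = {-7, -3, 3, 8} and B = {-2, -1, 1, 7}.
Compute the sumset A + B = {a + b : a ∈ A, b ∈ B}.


A + B = {a + b : a ∈ A, b ∈ B}.
Enumerate all |A|·|B| = 4·4 = 16 pairs (a, b) and collect distinct sums.
a = -7: -7+-2=-9, -7+-1=-8, -7+1=-6, -7+7=0
a = -3: -3+-2=-5, -3+-1=-4, -3+1=-2, -3+7=4
a = 3: 3+-2=1, 3+-1=2, 3+1=4, 3+7=10
a = 8: 8+-2=6, 8+-1=7, 8+1=9, 8+7=15
Collecting distinct sums: A + B = {-9, -8, -6, -5, -4, -2, 0, 1, 2, 4, 6, 7, 9, 10, 15}
|A + B| = 15

A + B = {-9, -8, -6, -5, -4, -2, 0, 1, 2, 4, 6, 7, 9, 10, 15}


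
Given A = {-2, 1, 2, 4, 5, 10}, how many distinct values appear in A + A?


A + A = {a + a' : a, a' ∈ A}; |A| = 6.
General bounds: 2|A| - 1 ≤ |A + A| ≤ |A|(|A|+1)/2, i.e. 11 ≤ |A + A| ≤ 21.
Lower bound 2|A|-1 is attained iff A is an arithmetic progression.
Enumerate sums a + a' for a ≤ a' (symmetric, so this suffices):
a = -2: -2+-2=-4, -2+1=-1, -2+2=0, -2+4=2, -2+5=3, -2+10=8
a = 1: 1+1=2, 1+2=3, 1+4=5, 1+5=6, 1+10=11
a = 2: 2+2=4, 2+4=6, 2+5=7, 2+10=12
a = 4: 4+4=8, 4+5=9, 4+10=14
a = 5: 5+5=10, 5+10=15
a = 10: 10+10=20
Distinct sums: {-4, -1, 0, 2, 3, 4, 5, 6, 7, 8, 9, 10, 11, 12, 14, 15, 20}
|A + A| = 17

|A + A| = 17


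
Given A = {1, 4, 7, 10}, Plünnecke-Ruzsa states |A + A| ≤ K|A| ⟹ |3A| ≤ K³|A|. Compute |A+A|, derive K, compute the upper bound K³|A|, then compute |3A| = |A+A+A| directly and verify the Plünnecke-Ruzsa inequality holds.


|A| = 4.
Step 1: Compute A + A by enumerating all 16 pairs.
A + A = {2, 5, 8, 11, 14, 17, 20}, so |A + A| = 7.
Step 2: Doubling constant K = |A + A|/|A| = 7/4 = 7/4 ≈ 1.7500.
Step 3: Plünnecke-Ruzsa gives |3A| ≤ K³·|A| = (1.7500)³ · 4 ≈ 21.4375.
Step 4: Compute 3A = A + A + A directly by enumerating all triples (a,b,c) ∈ A³; |3A| = 10.
Step 5: Check 10 ≤ 21.4375? Yes ✓.

K = 7/4, Plünnecke-Ruzsa bound K³|A| ≈ 21.4375, |3A| = 10, inequality holds.


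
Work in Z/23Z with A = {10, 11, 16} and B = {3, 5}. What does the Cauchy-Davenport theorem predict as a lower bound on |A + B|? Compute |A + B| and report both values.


Cauchy-Davenport: |A + B| ≥ min(p, |A| + |B| - 1) for A, B nonempty in Z/pZ.
|A| = 3, |B| = 2, p = 23.
CD lower bound = min(23, 3 + 2 - 1) = min(23, 4) = 4.
Compute A + B mod 23 directly:
a = 10: 10+3=13, 10+5=15
a = 11: 11+3=14, 11+5=16
a = 16: 16+3=19, 16+5=21
A + B = {13, 14, 15, 16, 19, 21}, so |A + B| = 6.
Verify: 6 ≥ 4? Yes ✓.

CD lower bound = 4, actual |A + B| = 6.


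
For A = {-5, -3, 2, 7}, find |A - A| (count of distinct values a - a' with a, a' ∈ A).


A - A = {a - a' : a, a' ∈ A}; |A| = 4.
Bounds: 2|A|-1 ≤ |A - A| ≤ |A|² - |A| + 1, i.e. 7 ≤ |A - A| ≤ 13.
Note: 0 ∈ A - A always (from a - a). The set is symmetric: if d ∈ A - A then -d ∈ A - A.
Enumerate nonzero differences d = a - a' with a > a' (then include -d):
Positive differences: {2, 5, 7, 10, 12}
Full difference set: {0} ∪ (positive diffs) ∪ (negative diffs).
|A - A| = 1 + 2·5 = 11 (matches direct enumeration: 11).

|A - A| = 11


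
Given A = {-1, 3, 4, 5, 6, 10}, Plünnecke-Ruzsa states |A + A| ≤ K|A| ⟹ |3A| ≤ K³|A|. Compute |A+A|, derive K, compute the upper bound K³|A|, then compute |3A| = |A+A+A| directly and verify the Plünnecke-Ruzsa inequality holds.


|A| = 6.
Step 1: Compute A + A by enumerating all 36 pairs.
A + A = {-2, 2, 3, 4, 5, 6, 7, 8, 9, 10, 11, 12, 13, 14, 15, 16, 20}, so |A + A| = 17.
Step 2: Doubling constant K = |A + A|/|A| = 17/6 = 17/6 ≈ 2.8333.
Step 3: Plünnecke-Ruzsa gives |3A| ≤ K³·|A| = (2.8333)³ · 6 ≈ 136.4722.
Step 4: Compute 3A = A + A + A directly by enumerating all triples (a,b,c) ∈ A³; |3A| = 28.
Step 5: Check 28 ≤ 136.4722? Yes ✓.

K = 17/6, Plünnecke-Ruzsa bound K³|A| ≈ 136.4722, |3A| = 28, inequality holds.


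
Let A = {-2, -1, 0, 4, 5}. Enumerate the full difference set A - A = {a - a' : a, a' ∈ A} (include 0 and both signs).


A - A = {a - a' : a, a' ∈ A}.
Compute a - a' for each ordered pair (a, a'):
a = -2: -2--2=0, -2--1=-1, -2-0=-2, -2-4=-6, -2-5=-7
a = -1: -1--2=1, -1--1=0, -1-0=-1, -1-4=-5, -1-5=-6
a = 0: 0--2=2, 0--1=1, 0-0=0, 0-4=-4, 0-5=-5
a = 4: 4--2=6, 4--1=5, 4-0=4, 4-4=0, 4-5=-1
a = 5: 5--2=7, 5--1=6, 5-0=5, 5-4=1, 5-5=0
Collecting distinct values (and noting 0 appears from a-a):
A - A = {-7, -6, -5, -4, -2, -1, 0, 1, 2, 4, 5, 6, 7}
|A - A| = 13

A - A = {-7, -6, -5, -4, -2, -1, 0, 1, 2, 4, 5, 6, 7}


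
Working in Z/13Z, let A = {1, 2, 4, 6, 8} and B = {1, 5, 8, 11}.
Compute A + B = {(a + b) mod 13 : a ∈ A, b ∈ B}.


Work in Z/13Z: reduce every sum a + b modulo 13.
Enumerate all 20 pairs:
a = 1: 1+1=2, 1+5=6, 1+8=9, 1+11=12
a = 2: 2+1=3, 2+5=7, 2+8=10, 2+11=0
a = 4: 4+1=5, 4+5=9, 4+8=12, 4+11=2
a = 6: 6+1=7, 6+5=11, 6+8=1, 6+11=4
a = 8: 8+1=9, 8+5=0, 8+8=3, 8+11=6
Distinct residues collected: {0, 1, 2, 3, 4, 5, 6, 7, 9, 10, 11, 12}
|A + B| = 12 (out of 13 total residues).

A + B = {0, 1, 2, 3, 4, 5, 6, 7, 9, 10, 11, 12}


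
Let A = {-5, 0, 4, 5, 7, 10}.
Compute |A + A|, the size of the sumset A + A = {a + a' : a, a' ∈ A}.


A + A = {a + a' : a, a' ∈ A}; |A| = 6.
General bounds: 2|A| - 1 ≤ |A + A| ≤ |A|(|A|+1)/2, i.e. 11 ≤ |A + A| ≤ 21.
Lower bound 2|A|-1 is attained iff A is an arithmetic progression.
Enumerate sums a + a' for a ≤ a' (symmetric, so this suffices):
a = -5: -5+-5=-10, -5+0=-5, -5+4=-1, -5+5=0, -5+7=2, -5+10=5
a = 0: 0+0=0, 0+4=4, 0+5=5, 0+7=7, 0+10=10
a = 4: 4+4=8, 4+5=9, 4+7=11, 4+10=14
a = 5: 5+5=10, 5+7=12, 5+10=15
a = 7: 7+7=14, 7+10=17
a = 10: 10+10=20
Distinct sums: {-10, -5, -1, 0, 2, 4, 5, 7, 8, 9, 10, 11, 12, 14, 15, 17, 20}
|A + A| = 17

|A + A| = 17


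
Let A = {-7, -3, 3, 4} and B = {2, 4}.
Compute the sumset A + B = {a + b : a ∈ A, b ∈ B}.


A + B = {a + b : a ∈ A, b ∈ B}.
Enumerate all |A|·|B| = 4·2 = 8 pairs (a, b) and collect distinct sums.
a = -7: -7+2=-5, -7+4=-3
a = -3: -3+2=-1, -3+4=1
a = 3: 3+2=5, 3+4=7
a = 4: 4+2=6, 4+4=8
Collecting distinct sums: A + B = {-5, -3, -1, 1, 5, 6, 7, 8}
|A + B| = 8

A + B = {-5, -3, -1, 1, 5, 6, 7, 8}


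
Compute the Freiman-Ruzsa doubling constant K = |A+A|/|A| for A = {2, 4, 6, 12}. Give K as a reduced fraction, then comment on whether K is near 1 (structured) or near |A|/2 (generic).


|A| = 4.
Compute A + A by enumerating all 16 pairs.
A + A = {4, 6, 8, 10, 12, 14, 16, 18, 24}, so |A + A| = 9.
K = |A + A| / |A| = 9/4 (already in lowest terms) ≈ 2.2500.
Reference: AP of size 4 gives K = 7/4 ≈ 1.7500; a fully generic set of size 4 gives K ≈ 2.5000.

|A| = 4, |A + A| = 9, K = 9/4.


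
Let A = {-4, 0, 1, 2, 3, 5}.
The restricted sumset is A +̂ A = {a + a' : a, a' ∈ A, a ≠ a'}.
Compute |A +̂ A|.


Restricted sumset: A +̂ A = {a + a' : a ∈ A, a' ∈ A, a ≠ a'}.
Equivalently, take A + A and drop any sum 2a that is achievable ONLY as a + a for a ∈ A (i.e. sums representable only with equal summands).
Enumerate pairs (a, a') with a < a' (symmetric, so each unordered pair gives one sum; this covers all a ≠ a'):
  -4 + 0 = -4
  -4 + 1 = -3
  -4 + 2 = -2
  -4 + 3 = -1
  -4 + 5 = 1
  0 + 1 = 1
  0 + 2 = 2
  0 + 3 = 3
  0 + 5 = 5
  1 + 2 = 3
  1 + 3 = 4
  1 + 5 = 6
  2 + 3 = 5
  2 + 5 = 7
  3 + 5 = 8
Collected distinct sums: {-4, -3, -2, -1, 1, 2, 3, 4, 5, 6, 7, 8}
|A +̂ A| = 12
(Reference bound: |A +̂ A| ≥ 2|A| - 3 for |A| ≥ 2, with |A| = 6 giving ≥ 9.)

|A +̂ A| = 12


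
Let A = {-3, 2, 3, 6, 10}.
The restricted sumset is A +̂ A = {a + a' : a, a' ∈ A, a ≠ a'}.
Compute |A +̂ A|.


Restricted sumset: A +̂ A = {a + a' : a ∈ A, a' ∈ A, a ≠ a'}.
Equivalently, take A + A and drop any sum 2a that is achievable ONLY as a + a for a ∈ A (i.e. sums representable only with equal summands).
Enumerate pairs (a, a') with a < a' (symmetric, so each unordered pair gives one sum; this covers all a ≠ a'):
  -3 + 2 = -1
  -3 + 3 = 0
  -3 + 6 = 3
  -3 + 10 = 7
  2 + 3 = 5
  2 + 6 = 8
  2 + 10 = 12
  3 + 6 = 9
  3 + 10 = 13
  6 + 10 = 16
Collected distinct sums: {-1, 0, 3, 5, 7, 8, 9, 12, 13, 16}
|A +̂ A| = 10
(Reference bound: |A +̂ A| ≥ 2|A| - 3 for |A| ≥ 2, with |A| = 5 giving ≥ 7.)

|A +̂ A| = 10


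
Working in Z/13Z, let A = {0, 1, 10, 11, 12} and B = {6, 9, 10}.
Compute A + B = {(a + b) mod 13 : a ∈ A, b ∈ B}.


Work in Z/13Z: reduce every sum a + b modulo 13.
Enumerate all 15 pairs:
a = 0: 0+6=6, 0+9=9, 0+10=10
a = 1: 1+6=7, 1+9=10, 1+10=11
a = 10: 10+6=3, 10+9=6, 10+10=7
a = 11: 11+6=4, 11+9=7, 11+10=8
a = 12: 12+6=5, 12+9=8, 12+10=9
Distinct residues collected: {3, 4, 5, 6, 7, 8, 9, 10, 11}
|A + B| = 9 (out of 13 total residues).

A + B = {3, 4, 5, 6, 7, 8, 9, 10, 11}


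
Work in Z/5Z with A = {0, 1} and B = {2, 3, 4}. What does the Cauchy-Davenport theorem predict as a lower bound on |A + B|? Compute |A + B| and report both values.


Cauchy-Davenport: |A + B| ≥ min(p, |A| + |B| - 1) for A, B nonempty in Z/pZ.
|A| = 2, |B| = 3, p = 5.
CD lower bound = min(5, 2 + 3 - 1) = min(5, 4) = 4.
Compute A + B mod 5 directly:
a = 0: 0+2=2, 0+3=3, 0+4=4
a = 1: 1+2=3, 1+3=4, 1+4=0
A + B = {0, 2, 3, 4}, so |A + B| = 4.
Verify: 4 ≥ 4? Yes ✓.

CD lower bound = 4, actual |A + B| = 4.


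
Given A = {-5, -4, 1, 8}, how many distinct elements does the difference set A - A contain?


A - A = {a - a' : a, a' ∈ A}; |A| = 4.
Bounds: 2|A|-1 ≤ |A - A| ≤ |A|² - |A| + 1, i.e. 7 ≤ |A - A| ≤ 13.
Note: 0 ∈ A - A always (from a - a). The set is symmetric: if d ∈ A - A then -d ∈ A - A.
Enumerate nonzero differences d = a - a' with a > a' (then include -d):
Positive differences: {1, 5, 6, 7, 12, 13}
Full difference set: {0} ∪ (positive diffs) ∪ (negative diffs).
|A - A| = 1 + 2·6 = 13 (matches direct enumeration: 13).

|A - A| = 13


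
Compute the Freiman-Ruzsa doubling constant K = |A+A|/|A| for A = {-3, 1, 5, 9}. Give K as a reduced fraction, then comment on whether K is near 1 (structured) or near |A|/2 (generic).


|A| = 4.
Compute A + A by enumerating all 16 pairs.
A + A = {-6, -2, 2, 6, 10, 14, 18}, so |A + A| = 7.
K = |A + A| / |A| = 7/4 (already in lowest terms) ≈ 1.7500.
Reference: AP of size 4 gives K = 7/4 ≈ 1.7500; a fully generic set of size 4 gives K ≈ 2.5000.

|A| = 4, |A + A| = 7, K = 7/4.


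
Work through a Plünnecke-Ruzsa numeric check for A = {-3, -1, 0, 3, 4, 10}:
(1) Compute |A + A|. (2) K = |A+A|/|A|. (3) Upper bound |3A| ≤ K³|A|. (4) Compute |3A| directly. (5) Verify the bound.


|A| = 6.
Step 1: Compute A + A by enumerating all 36 pairs.
A + A = {-6, -4, -3, -2, -1, 0, 1, 2, 3, 4, 6, 7, 8, 9, 10, 13, 14, 20}, so |A + A| = 18.
Step 2: Doubling constant K = |A + A|/|A| = 18/6 = 18/6 ≈ 3.0000.
Step 3: Plünnecke-Ruzsa gives |3A| ≤ K³·|A| = (3.0000)³ · 6 ≈ 162.0000.
Step 4: Compute 3A = A + A + A directly by enumerating all triples (a,b,c) ∈ A³; |3A| = 31.
Step 5: Check 31 ≤ 162.0000? Yes ✓.

K = 18/6, Plünnecke-Ruzsa bound K³|A| ≈ 162.0000, |3A| = 31, inequality holds.


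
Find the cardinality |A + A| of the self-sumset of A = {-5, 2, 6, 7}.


A + A = {a + a' : a, a' ∈ A}; |A| = 4.
General bounds: 2|A| - 1 ≤ |A + A| ≤ |A|(|A|+1)/2, i.e. 7 ≤ |A + A| ≤ 10.
Lower bound 2|A|-1 is attained iff A is an arithmetic progression.
Enumerate sums a + a' for a ≤ a' (symmetric, so this suffices):
a = -5: -5+-5=-10, -5+2=-3, -5+6=1, -5+7=2
a = 2: 2+2=4, 2+6=8, 2+7=9
a = 6: 6+6=12, 6+7=13
a = 7: 7+7=14
Distinct sums: {-10, -3, 1, 2, 4, 8, 9, 12, 13, 14}
|A + A| = 10

|A + A| = 10


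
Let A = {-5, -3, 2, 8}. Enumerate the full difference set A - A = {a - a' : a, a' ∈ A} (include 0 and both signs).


A - A = {a - a' : a, a' ∈ A}.
Compute a - a' for each ordered pair (a, a'):
a = -5: -5--5=0, -5--3=-2, -5-2=-7, -5-8=-13
a = -3: -3--5=2, -3--3=0, -3-2=-5, -3-8=-11
a = 2: 2--5=7, 2--3=5, 2-2=0, 2-8=-6
a = 8: 8--5=13, 8--3=11, 8-2=6, 8-8=0
Collecting distinct values (and noting 0 appears from a-a):
A - A = {-13, -11, -7, -6, -5, -2, 0, 2, 5, 6, 7, 11, 13}
|A - A| = 13

A - A = {-13, -11, -7, -6, -5, -2, 0, 2, 5, 6, 7, 11, 13}


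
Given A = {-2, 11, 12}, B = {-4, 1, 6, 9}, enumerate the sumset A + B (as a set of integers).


A + B = {a + b : a ∈ A, b ∈ B}.
Enumerate all |A|·|B| = 3·4 = 12 pairs (a, b) and collect distinct sums.
a = -2: -2+-4=-6, -2+1=-1, -2+6=4, -2+9=7
a = 11: 11+-4=7, 11+1=12, 11+6=17, 11+9=20
a = 12: 12+-4=8, 12+1=13, 12+6=18, 12+9=21
Collecting distinct sums: A + B = {-6, -1, 4, 7, 8, 12, 13, 17, 18, 20, 21}
|A + B| = 11

A + B = {-6, -1, 4, 7, 8, 12, 13, 17, 18, 20, 21}


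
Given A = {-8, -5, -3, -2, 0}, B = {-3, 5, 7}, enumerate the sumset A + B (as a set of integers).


A + B = {a + b : a ∈ A, b ∈ B}.
Enumerate all |A|·|B| = 5·3 = 15 pairs (a, b) and collect distinct sums.
a = -8: -8+-3=-11, -8+5=-3, -8+7=-1
a = -5: -5+-3=-8, -5+5=0, -5+7=2
a = -3: -3+-3=-6, -3+5=2, -3+7=4
a = -2: -2+-3=-5, -2+5=3, -2+7=5
a = 0: 0+-3=-3, 0+5=5, 0+7=7
Collecting distinct sums: A + B = {-11, -8, -6, -5, -3, -1, 0, 2, 3, 4, 5, 7}
|A + B| = 12

A + B = {-11, -8, -6, -5, -3, -1, 0, 2, 3, 4, 5, 7}


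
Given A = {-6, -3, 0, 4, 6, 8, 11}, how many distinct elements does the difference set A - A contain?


A - A = {a - a' : a, a' ∈ A}; |A| = 7.
Bounds: 2|A|-1 ≤ |A - A| ≤ |A|² - |A| + 1, i.e. 13 ≤ |A - A| ≤ 43.
Note: 0 ∈ A - A always (from a - a). The set is symmetric: if d ∈ A - A then -d ∈ A - A.
Enumerate nonzero differences d = a - a' with a > a' (then include -d):
Positive differences: {2, 3, 4, 5, 6, 7, 8, 9, 10, 11, 12, 14, 17}
Full difference set: {0} ∪ (positive diffs) ∪ (negative diffs).
|A - A| = 1 + 2·13 = 27 (matches direct enumeration: 27).

|A - A| = 27


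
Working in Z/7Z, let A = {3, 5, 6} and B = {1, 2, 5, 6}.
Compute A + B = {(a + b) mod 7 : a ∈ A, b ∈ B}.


Work in Z/7Z: reduce every sum a + b modulo 7.
Enumerate all 12 pairs:
a = 3: 3+1=4, 3+2=5, 3+5=1, 3+6=2
a = 5: 5+1=6, 5+2=0, 5+5=3, 5+6=4
a = 6: 6+1=0, 6+2=1, 6+5=4, 6+6=5
Distinct residues collected: {0, 1, 2, 3, 4, 5, 6}
|A + B| = 7 (out of 7 total residues).

A + B = {0, 1, 2, 3, 4, 5, 6}


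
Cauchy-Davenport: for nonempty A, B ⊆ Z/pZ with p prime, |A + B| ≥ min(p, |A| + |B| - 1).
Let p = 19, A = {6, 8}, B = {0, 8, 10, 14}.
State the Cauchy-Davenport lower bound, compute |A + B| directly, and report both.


Cauchy-Davenport: |A + B| ≥ min(p, |A| + |B| - 1) for A, B nonempty in Z/pZ.
|A| = 2, |B| = 4, p = 19.
CD lower bound = min(19, 2 + 4 - 1) = min(19, 5) = 5.
Compute A + B mod 19 directly:
a = 6: 6+0=6, 6+8=14, 6+10=16, 6+14=1
a = 8: 8+0=8, 8+8=16, 8+10=18, 8+14=3
A + B = {1, 3, 6, 8, 14, 16, 18}, so |A + B| = 7.
Verify: 7 ≥ 5? Yes ✓.

CD lower bound = 5, actual |A + B| = 7.


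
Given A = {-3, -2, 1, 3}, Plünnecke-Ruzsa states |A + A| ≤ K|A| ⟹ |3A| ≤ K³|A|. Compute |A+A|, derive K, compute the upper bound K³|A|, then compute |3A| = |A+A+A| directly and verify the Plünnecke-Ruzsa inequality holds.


|A| = 4.
Step 1: Compute A + A by enumerating all 16 pairs.
A + A = {-6, -5, -4, -2, -1, 0, 1, 2, 4, 6}, so |A + A| = 10.
Step 2: Doubling constant K = |A + A|/|A| = 10/4 = 10/4 ≈ 2.5000.
Step 3: Plünnecke-Ruzsa gives |3A| ≤ K³·|A| = (2.5000)³ · 4 ≈ 62.5000.
Step 4: Compute 3A = A + A + A directly by enumerating all triples (a,b,c) ∈ A³; |3A| = 17.
Step 5: Check 17 ≤ 62.5000? Yes ✓.

K = 10/4, Plünnecke-Ruzsa bound K³|A| ≈ 62.5000, |3A| = 17, inequality holds.


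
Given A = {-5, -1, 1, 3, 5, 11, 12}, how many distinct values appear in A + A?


A + A = {a + a' : a, a' ∈ A}; |A| = 7.
General bounds: 2|A| - 1 ≤ |A + A| ≤ |A|(|A|+1)/2, i.e. 13 ≤ |A + A| ≤ 28.
Lower bound 2|A|-1 is attained iff A is an arithmetic progression.
Enumerate sums a + a' for a ≤ a' (symmetric, so this suffices):
a = -5: -5+-5=-10, -5+-1=-6, -5+1=-4, -5+3=-2, -5+5=0, -5+11=6, -5+12=7
a = -1: -1+-1=-2, -1+1=0, -1+3=2, -1+5=4, -1+11=10, -1+12=11
a = 1: 1+1=2, 1+3=4, 1+5=6, 1+11=12, 1+12=13
a = 3: 3+3=6, 3+5=8, 3+11=14, 3+12=15
a = 5: 5+5=10, 5+11=16, 5+12=17
a = 11: 11+11=22, 11+12=23
a = 12: 12+12=24
Distinct sums: {-10, -6, -4, -2, 0, 2, 4, 6, 7, 8, 10, 11, 12, 13, 14, 15, 16, 17, 22, 23, 24}
|A + A| = 21

|A + A| = 21


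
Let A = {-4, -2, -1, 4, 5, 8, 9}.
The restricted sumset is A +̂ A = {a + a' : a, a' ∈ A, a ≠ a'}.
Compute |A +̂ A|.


Restricted sumset: A +̂ A = {a + a' : a ∈ A, a' ∈ A, a ≠ a'}.
Equivalently, take A + A and drop any sum 2a that is achievable ONLY as a + a for a ∈ A (i.e. sums representable only with equal summands).
Enumerate pairs (a, a') with a < a' (symmetric, so each unordered pair gives one sum; this covers all a ≠ a'):
  -4 + -2 = -6
  -4 + -1 = -5
  -4 + 4 = 0
  -4 + 5 = 1
  -4 + 8 = 4
  -4 + 9 = 5
  -2 + -1 = -3
  -2 + 4 = 2
  -2 + 5 = 3
  -2 + 8 = 6
  -2 + 9 = 7
  -1 + 4 = 3
  -1 + 5 = 4
  -1 + 8 = 7
  -1 + 9 = 8
  4 + 5 = 9
  4 + 8 = 12
  4 + 9 = 13
  5 + 8 = 13
  5 + 9 = 14
  8 + 9 = 17
Collected distinct sums: {-6, -5, -3, 0, 1, 2, 3, 4, 5, 6, 7, 8, 9, 12, 13, 14, 17}
|A +̂ A| = 17
(Reference bound: |A +̂ A| ≥ 2|A| - 3 for |A| ≥ 2, with |A| = 7 giving ≥ 11.)

|A +̂ A| = 17


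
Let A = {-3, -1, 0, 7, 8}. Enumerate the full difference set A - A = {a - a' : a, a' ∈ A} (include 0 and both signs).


A - A = {a - a' : a, a' ∈ A}.
Compute a - a' for each ordered pair (a, a'):
a = -3: -3--3=0, -3--1=-2, -3-0=-3, -3-7=-10, -3-8=-11
a = -1: -1--3=2, -1--1=0, -1-0=-1, -1-7=-8, -1-8=-9
a = 0: 0--3=3, 0--1=1, 0-0=0, 0-7=-7, 0-8=-8
a = 7: 7--3=10, 7--1=8, 7-0=7, 7-7=0, 7-8=-1
a = 8: 8--3=11, 8--1=9, 8-0=8, 8-7=1, 8-8=0
Collecting distinct values (and noting 0 appears from a-a):
A - A = {-11, -10, -9, -8, -7, -3, -2, -1, 0, 1, 2, 3, 7, 8, 9, 10, 11}
|A - A| = 17

A - A = {-11, -10, -9, -8, -7, -3, -2, -1, 0, 1, 2, 3, 7, 8, 9, 10, 11}


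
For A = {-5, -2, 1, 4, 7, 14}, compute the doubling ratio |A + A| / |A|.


|A| = 6.
Compute A + A by enumerating all 36 pairs.
A + A = {-10, -7, -4, -1, 2, 5, 8, 9, 11, 12, 14, 15, 18, 21, 28}, so |A + A| = 15.
K = |A + A| / |A| = 15/6 = 5/2 ≈ 2.5000.
Reference: AP of size 6 gives K = 11/6 ≈ 1.8333; a fully generic set of size 6 gives K ≈ 3.5000.

|A| = 6, |A + A| = 15, K = 15/6 = 5/2.


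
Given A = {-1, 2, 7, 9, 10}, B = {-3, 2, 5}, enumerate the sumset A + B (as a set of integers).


A + B = {a + b : a ∈ A, b ∈ B}.
Enumerate all |A|·|B| = 5·3 = 15 pairs (a, b) and collect distinct sums.
a = -1: -1+-3=-4, -1+2=1, -1+5=4
a = 2: 2+-3=-1, 2+2=4, 2+5=7
a = 7: 7+-3=4, 7+2=9, 7+5=12
a = 9: 9+-3=6, 9+2=11, 9+5=14
a = 10: 10+-3=7, 10+2=12, 10+5=15
Collecting distinct sums: A + B = {-4, -1, 1, 4, 6, 7, 9, 11, 12, 14, 15}
|A + B| = 11

A + B = {-4, -1, 1, 4, 6, 7, 9, 11, 12, 14, 15}


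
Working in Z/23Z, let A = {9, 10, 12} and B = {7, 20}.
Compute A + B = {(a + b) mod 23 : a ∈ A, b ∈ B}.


Work in Z/23Z: reduce every sum a + b modulo 23.
Enumerate all 6 pairs:
a = 9: 9+7=16, 9+20=6
a = 10: 10+7=17, 10+20=7
a = 12: 12+7=19, 12+20=9
Distinct residues collected: {6, 7, 9, 16, 17, 19}
|A + B| = 6 (out of 23 total residues).

A + B = {6, 7, 9, 16, 17, 19}


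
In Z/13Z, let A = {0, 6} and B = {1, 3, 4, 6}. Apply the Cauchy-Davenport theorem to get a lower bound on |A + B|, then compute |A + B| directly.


Cauchy-Davenport: |A + B| ≥ min(p, |A| + |B| - 1) for A, B nonempty in Z/pZ.
|A| = 2, |B| = 4, p = 13.
CD lower bound = min(13, 2 + 4 - 1) = min(13, 5) = 5.
Compute A + B mod 13 directly:
a = 0: 0+1=1, 0+3=3, 0+4=4, 0+6=6
a = 6: 6+1=7, 6+3=9, 6+4=10, 6+6=12
A + B = {1, 3, 4, 6, 7, 9, 10, 12}, so |A + B| = 8.
Verify: 8 ≥ 5? Yes ✓.

CD lower bound = 5, actual |A + B| = 8.


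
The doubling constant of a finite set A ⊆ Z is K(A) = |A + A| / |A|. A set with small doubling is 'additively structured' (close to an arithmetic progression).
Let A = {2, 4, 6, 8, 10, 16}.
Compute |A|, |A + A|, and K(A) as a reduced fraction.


|A| = 6.
Compute A + A by enumerating all 36 pairs.
A + A = {4, 6, 8, 10, 12, 14, 16, 18, 20, 22, 24, 26, 32}, so |A + A| = 13.
K = |A + A| / |A| = 13/6 (already in lowest terms) ≈ 2.1667.
Reference: AP of size 6 gives K = 11/6 ≈ 1.8333; a fully generic set of size 6 gives K ≈ 3.5000.

|A| = 6, |A + A| = 13, K = 13/6.


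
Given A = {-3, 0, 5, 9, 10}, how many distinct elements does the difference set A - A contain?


A - A = {a - a' : a, a' ∈ A}; |A| = 5.
Bounds: 2|A|-1 ≤ |A - A| ≤ |A|² - |A| + 1, i.e. 9 ≤ |A - A| ≤ 21.
Note: 0 ∈ A - A always (from a - a). The set is symmetric: if d ∈ A - A then -d ∈ A - A.
Enumerate nonzero differences d = a - a' with a > a' (then include -d):
Positive differences: {1, 3, 4, 5, 8, 9, 10, 12, 13}
Full difference set: {0} ∪ (positive diffs) ∪ (negative diffs).
|A - A| = 1 + 2·9 = 19 (matches direct enumeration: 19).

|A - A| = 19


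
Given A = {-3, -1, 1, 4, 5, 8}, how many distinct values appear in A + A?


A + A = {a + a' : a, a' ∈ A}; |A| = 6.
General bounds: 2|A| - 1 ≤ |A + A| ≤ |A|(|A|+1)/2, i.e. 11 ≤ |A + A| ≤ 21.
Lower bound 2|A|-1 is attained iff A is an arithmetic progression.
Enumerate sums a + a' for a ≤ a' (symmetric, so this suffices):
a = -3: -3+-3=-6, -3+-1=-4, -3+1=-2, -3+4=1, -3+5=2, -3+8=5
a = -1: -1+-1=-2, -1+1=0, -1+4=3, -1+5=4, -1+8=7
a = 1: 1+1=2, 1+4=5, 1+5=6, 1+8=9
a = 4: 4+4=8, 4+5=9, 4+8=12
a = 5: 5+5=10, 5+8=13
a = 8: 8+8=16
Distinct sums: {-6, -4, -2, 0, 1, 2, 3, 4, 5, 6, 7, 8, 9, 10, 12, 13, 16}
|A + A| = 17

|A + A| = 17


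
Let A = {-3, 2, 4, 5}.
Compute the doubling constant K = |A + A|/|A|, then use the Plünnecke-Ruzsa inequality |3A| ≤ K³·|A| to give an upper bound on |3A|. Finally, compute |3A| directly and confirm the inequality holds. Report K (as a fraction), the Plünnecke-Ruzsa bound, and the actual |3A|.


|A| = 4.
Step 1: Compute A + A by enumerating all 16 pairs.
A + A = {-6, -1, 1, 2, 4, 6, 7, 8, 9, 10}, so |A + A| = 10.
Step 2: Doubling constant K = |A + A|/|A| = 10/4 = 10/4 ≈ 2.5000.
Step 3: Plünnecke-Ruzsa gives |3A| ≤ K³·|A| = (2.5000)³ · 4 ≈ 62.5000.
Step 4: Compute 3A = A + A + A directly by enumerating all triples (a,b,c) ∈ A³; |3A| = 18.
Step 5: Check 18 ≤ 62.5000? Yes ✓.

K = 10/4, Plünnecke-Ruzsa bound K³|A| ≈ 62.5000, |3A| = 18, inequality holds.


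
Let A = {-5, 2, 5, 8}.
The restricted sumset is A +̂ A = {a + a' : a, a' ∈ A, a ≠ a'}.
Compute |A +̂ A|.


Restricted sumset: A +̂ A = {a + a' : a ∈ A, a' ∈ A, a ≠ a'}.
Equivalently, take A + A and drop any sum 2a that is achievable ONLY as a + a for a ∈ A (i.e. sums representable only with equal summands).
Enumerate pairs (a, a') with a < a' (symmetric, so each unordered pair gives one sum; this covers all a ≠ a'):
  -5 + 2 = -3
  -5 + 5 = 0
  -5 + 8 = 3
  2 + 5 = 7
  2 + 8 = 10
  5 + 8 = 13
Collected distinct sums: {-3, 0, 3, 7, 10, 13}
|A +̂ A| = 6
(Reference bound: |A +̂ A| ≥ 2|A| - 3 for |A| ≥ 2, with |A| = 4 giving ≥ 5.)

|A +̂ A| = 6


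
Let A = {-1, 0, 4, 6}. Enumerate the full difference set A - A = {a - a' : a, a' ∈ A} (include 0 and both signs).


A - A = {a - a' : a, a' ∈ A}.
Compute a - a' for each ordered pair (a, a'):
a = -1: -1--1=0, -1-0=-1, -1-4=-5, -1-6=-7
a = 0: 0--1=1, 0-0=0, 0-4=-4, 0-6=-6
a = 4: 4--1=5, 4-0=4, 4-4=0, 4-6=-2
a = 6: 6--1=7, 6-0=6, 6-4=2, 6-6=0
Collecting distinct values (and noting 0 appears from a-a):
A - A = {-7, -6, -5, -4, -2, -1, 0, 1, 2, 4, 5, 6, 7}
|A - A| = 13

A - A = {-7, -6, -5, -4, -2, -1, 0, 1, 2, 4, 5, 6, 7}


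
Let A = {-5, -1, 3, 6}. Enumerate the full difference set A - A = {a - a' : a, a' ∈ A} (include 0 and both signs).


A - A = {a - a' : a, a' ∈ A}.
Compute a - a' for each ordered pair (a, a'):
a = -5: -5--5=0, -5--1=-4, -5-3=-8, -5-6=-11
a = -1: -1--5=4, -1--1=0, -1-3=-4, -1-6=-7
a = 3: 3--5=8, 3--1=4, 3-3=0, 3-6=-3
a = 6: 6--5=11, 6--1=7, 6-3=3, 6-6=0
Collecting distinct values (and noting 0 appears from a-a):
A - A = {-11, -8, -7, -4, -3, 0, 3, 4, 7, 8, 11}
|A - A| = 11

A - A = {-11, -8, -7, -4, -3, 0, 3, 4, 7, 8, 11}


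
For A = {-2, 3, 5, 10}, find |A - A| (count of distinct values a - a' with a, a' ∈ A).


A - A = {a - a' : a, a' ∈ A}; |A| = 4.
Bounds: 2|A|-1 ≤ |A - A| ≤ |A|² - |A| + 1, i.e. 7 ≤ |A - A| ≤ 13.
Note: 0 ∈ A - A always (from a - a). The set is symmetric: if d ∈ A - A then -d ∈ A - A.
Enumerate nonzero differences d = a - a' with a > a' (then include -d):
Positive differences: {2, 5, 7, 12}
Full difference set: {0} ∪ (positive diffs) ∪ (negative diffs).
|A - A| = 1 + 2·4 = 9 (matches direct enumeration: 9).

|A - A| = 9


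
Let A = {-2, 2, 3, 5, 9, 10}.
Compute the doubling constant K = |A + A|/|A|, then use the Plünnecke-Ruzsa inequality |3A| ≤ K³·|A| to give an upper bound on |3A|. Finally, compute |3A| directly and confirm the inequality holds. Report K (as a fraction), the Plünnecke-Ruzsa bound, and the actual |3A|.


|A| = 6.
Step 1: Compute A + A by enumerating all 36 pairs.
A + A = {-4, 0, 1, 3, 4, 5, 6, 7, 8, 10, 11, 12, 13, 14, 15, 18, 19, 20}, so |A + A| = 18.
Step 2: Doubling constant K = |A + A|/|A| = 18/6 = 18/6 ≈ 3.0000.
Step 3: Plünnecke-Ruzsa gives |3A| ≤ K³·|A| = (3.0000)³ · 6 ≈ 162.0000.
Step 4: Compute 3A = A + A + A directly by enumerating all triples (a,b,c) ∈ A³; |3A| = 32.
Step 5: Check 32 ≤ 162.0000? Yes ✓.

K = 18/6, Plünnecke-Ruzsa bound K³|A| ≈ 162.0000, |3A| = 32, inequality holds.


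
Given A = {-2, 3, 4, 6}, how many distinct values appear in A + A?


A + A = {a + a' : a, a' ∈ A}; |A| = 4.
General bounds: 2|A| - 1 ≤ |A + A| ≤ |A|(|A|+1)/2, i.e. 7 ≤ |A + A| ≤ 10.
Lower bound 2|A|-1 is attained iff A is an arithmetic progression.
Enumerate sums a + a' for a ≤ a' (symmetric, so this suffices):
a = -2: -2+-2=-4, -2+3=1, -2+4=2, -2+6=4
a = 3: 3+3=6, 3+4=7, 3+6=9
a = 4: 4+4=8, 4+6=10
a = 6: 6+6=12
Distinct sums: {-4, 1, 2, 4, 6, 7, 8, 9, 10, 12}
|A + A| = 10

|A + A| = 10


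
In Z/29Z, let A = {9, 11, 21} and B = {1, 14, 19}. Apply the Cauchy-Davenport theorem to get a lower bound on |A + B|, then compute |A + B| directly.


Cauchy-Davenport: |A + B| ≥ min(p, |A| + |B| - 1) for A, B nonempty in Z/pZ.
|A| = 3, |B| = 3, p = 29.
CD lower bound = min(29, 3 + 3 - 1) = min(29, 5) = 5.
Compute A + B mod 29 directly:
a = 9: 9+1=10, 9+14=23, 9+19=28
a = 11: 11+1=12, 11+14=25, 11+19=1
a = 21: 21+1=22, 21+14=6, 21+19=11
A + B = {1, 6, 10, 11, 12, 22, 23, 25, 28}, so |A + B| = 9.
Verify: 9 ≥ 5? Yes ✓.

CD lower bound = 5, actual |A + B| = 9.


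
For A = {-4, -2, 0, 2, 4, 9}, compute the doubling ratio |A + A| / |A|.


|A| = 6.
Compute A + A by enumerating all 36 pairs.
A + A = {-8, -6, -4, -2, 0, 2, 4, 5, 6, 7, 8, 9, 11, 13, 18}, so |A + A| = 15.
K = |A + A| / |A| = 15/6 = 5/2 ≈ 2.5000.
Reference: AP of size 6 gives K = 11/6 ≈ 1.8333; a fully generic set of size 6 gives K ≈ 3.5000.

|A| = 6, |A + A| = 15, K = 15/6 = 5/2.
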